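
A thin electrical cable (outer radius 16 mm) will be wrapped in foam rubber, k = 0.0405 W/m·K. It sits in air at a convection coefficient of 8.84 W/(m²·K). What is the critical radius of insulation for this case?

r_cr ≈ 4.58 mm

For a cylinder r_cr = k/h = 0.0405/8.84
r_cr = 4.58 mm; since the bare radius (16 mm) is above r_cr, any added insulation will reduce heat loss.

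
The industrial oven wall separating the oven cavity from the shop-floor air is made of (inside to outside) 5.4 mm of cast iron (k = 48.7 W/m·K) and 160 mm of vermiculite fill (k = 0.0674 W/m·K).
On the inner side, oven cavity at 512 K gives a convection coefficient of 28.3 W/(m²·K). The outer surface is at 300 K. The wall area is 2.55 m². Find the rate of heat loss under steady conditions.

Q ≈ 224 W

Series thermal resistances:
R_inner film = 1/(h_i·A) = 1/(28.3×2.55) = 0.01386 K/W
R_cast iron = L/(kA) = 0.0054/(48.7×2.55) = 4.348×10^-5 K/W
R_vermiculite fill = L/(kA) = 0.16/(0.0674×2.55) = 0.9309 K/W
R_total = 0.9448 K/W
Q = ΔT / R_total = 212 / 0.9448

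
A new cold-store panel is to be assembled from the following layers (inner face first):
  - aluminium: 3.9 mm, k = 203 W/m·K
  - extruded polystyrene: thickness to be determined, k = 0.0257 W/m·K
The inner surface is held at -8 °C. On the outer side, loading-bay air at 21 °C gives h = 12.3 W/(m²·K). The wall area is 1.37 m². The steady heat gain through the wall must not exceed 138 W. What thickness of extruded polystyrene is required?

L ≈ 5.31 mm

Series thermal resistances:
R_aluminium = L/(kA) = 0.0039/(203×1.37) = 1.402×10^-5 K/W
R_outer film = 1/(h_o·A) = 1/(12.3×1.37) = 0.05934 K/W
Sum of the known resistances R_other = 0.05936 K/W
Required total resistance R_tot = ΔT/Q_allow = 29/138 = 0.2101 K/W
R_extruded polystyrene = R_tot − R_other = 0.1508 K/W
L = R·k·A = 0.1508×0.0257×1.37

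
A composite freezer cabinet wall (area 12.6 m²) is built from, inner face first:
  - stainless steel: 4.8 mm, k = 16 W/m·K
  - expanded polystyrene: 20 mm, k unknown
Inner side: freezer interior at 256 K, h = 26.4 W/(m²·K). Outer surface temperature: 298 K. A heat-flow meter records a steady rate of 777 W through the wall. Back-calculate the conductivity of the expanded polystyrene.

Series thermal resistances:
R_inner film = 1/(h_i·A) = 1/(26.4×12.6) = 0.003006 K/W
R_stainless steel = L/(kA) = 0.0048/(16×12.6) = 2.381×10^-5 K/W
Sum of known resistances R_other = 0.00303 K/W
Total R = ΔT/Q = 42/777 = 0.05405 K/W
R_expanded polystyrene = R_total − R_other = 0.05102 K/W
k = L/(R·A) = 0.02/(0.05102×12.6)

k ≈ 0.0311 W/(m·K)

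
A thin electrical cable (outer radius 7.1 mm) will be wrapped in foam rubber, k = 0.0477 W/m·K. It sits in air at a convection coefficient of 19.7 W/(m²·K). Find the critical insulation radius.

For a cylinder r_cr = k/h = 0.0477/19.7
r_cr = 2.42 mm; since the bare radius (7.1 mm) is above r_cr, any added insulation will reduce heat loss.

r_cr ≈ 2.42 mm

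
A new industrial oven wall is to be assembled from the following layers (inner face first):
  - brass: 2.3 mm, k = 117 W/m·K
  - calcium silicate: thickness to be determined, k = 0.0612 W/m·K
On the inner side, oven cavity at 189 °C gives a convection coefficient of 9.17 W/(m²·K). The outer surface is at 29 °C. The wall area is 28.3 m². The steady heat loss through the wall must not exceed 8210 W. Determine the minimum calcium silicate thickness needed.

L ≈ 27.1 mm

Series thermal resistances:
R_inner film = 1/(h_i·A) = 1/(9.17×28.3) = 0.003853 K/W
R_brass = L/(kA) = 0.0023/(117×28.3) = 6.946×10^-7 K/W
Sum of the known resistances R_other = 0.003854 K/W
Required total resistance R_tot = ΔT/Q_allow = 160/8210 = 0.01949 K/W
R_calcium silicate = R_tot − R_other = 0.01563 K/W
L = R·k·A = 0.01563×0.0612×28.3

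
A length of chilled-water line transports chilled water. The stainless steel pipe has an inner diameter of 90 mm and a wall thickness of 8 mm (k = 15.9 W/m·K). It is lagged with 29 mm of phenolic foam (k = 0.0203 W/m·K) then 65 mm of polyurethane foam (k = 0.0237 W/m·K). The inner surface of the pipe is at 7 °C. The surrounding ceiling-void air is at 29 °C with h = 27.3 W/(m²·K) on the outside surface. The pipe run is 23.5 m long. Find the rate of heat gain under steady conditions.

Q ≈ 70 W

Radial resistances (cylindrical: R_cond = ln(r_o/r_i)/(2πkL), R_conv = 1/(h·2πrL)):
R_stainless steel pipe wall = ln(53/45)/(2π×15.9×23.5) = 6.97×10^-5 K/W
R_phenolic foam = ln(82/53)/(2π×0.0203×23.5) = 0.1456 K/W
R_polyurethane foam = ln(147/82)/(2π×0.0237×23.5) = 0.1668 K/W
R_outer film = 1/(h_o·2πr_oL) = 1/(27.3×2π×0.147×23.5) = 0.001688 K/W
R_total = 0.3142 K/W
Q = ΔT/R_total = 22/0.3142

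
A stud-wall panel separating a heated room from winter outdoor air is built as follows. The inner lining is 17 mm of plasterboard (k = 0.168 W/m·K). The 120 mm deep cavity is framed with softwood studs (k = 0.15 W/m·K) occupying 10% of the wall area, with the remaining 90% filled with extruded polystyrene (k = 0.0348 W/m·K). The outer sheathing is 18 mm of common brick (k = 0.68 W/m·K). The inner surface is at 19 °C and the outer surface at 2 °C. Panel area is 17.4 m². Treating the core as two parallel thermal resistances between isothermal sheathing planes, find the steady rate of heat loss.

Q ≈ 109 W

Sheathing layers in series; stud and cavity paths in parallel between them.
R_inner = 0.017/(0.168×17.4) = 0.005816 K/W
R_stud  = 0.12/(0.15×0.1×17.4) = 0.4598 K/W
R_cav   = 0.12/(0.0348×0.9×17.4) = 0.2202 K/W
1/R_core = 1/R_stud + 1/R_cav → R_core = 0.1489 K/W
R_outer = 0.018/(0.68×17.4) = 0.001521 K/W
R_total = 0.1562 K/W
Q = ΔT/R_total = 17/0.1562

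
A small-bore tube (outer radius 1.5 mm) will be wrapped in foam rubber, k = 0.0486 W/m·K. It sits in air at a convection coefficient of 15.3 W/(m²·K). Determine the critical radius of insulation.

r_cr ≈ 3.18 mm

For a cylinder r_cr = k/h = 0.0486/15.3
r_cr = 3.18 mm; since the bare radius (1.5 mm) is below r_cr, adding a thin layer of insulation will *increase* heat loss.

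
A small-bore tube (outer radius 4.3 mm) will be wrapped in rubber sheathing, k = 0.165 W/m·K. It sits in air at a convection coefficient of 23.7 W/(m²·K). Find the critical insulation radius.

For a cylinder r_cr = k/h = 0.165/23.7
r_cr = 6.96 mm; since the bare radius (4.3 mm) is below r_cr, adding a thin layer of insulation will *increase* heat loss.

r_cr ≈ 6.96 mm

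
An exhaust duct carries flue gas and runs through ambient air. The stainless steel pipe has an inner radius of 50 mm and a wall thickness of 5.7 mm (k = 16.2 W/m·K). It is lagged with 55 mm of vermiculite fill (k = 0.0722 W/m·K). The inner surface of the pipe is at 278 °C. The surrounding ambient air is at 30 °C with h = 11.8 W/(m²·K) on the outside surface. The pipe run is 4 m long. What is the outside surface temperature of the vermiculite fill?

T ≈ 48.5 °C

For a radial system each layer contributes R = ln(r_out/r_in)/(2πkL); films add R = 1/(hA).
R_stainless steel pipe wall = ln(55.7/50)/(2π×16.2×4) = 2.652×10^-4 K/W
R_vermiculite fill = ln(110.7/55.7)/(2π×0.0722×4) = 0.3785 K/W
R_outer film = 1/(h_o·2πr_oL) = 1/(11.8×2π×0.1107×4) = 0.03046 K/W
R_total = 0.4092 K/W
Q = ΔT/R_total = 248/0.4092
Q = 606 W
T_interface = T_inner − Q·ΣR(inner→interface) = 278 − 606×0.3788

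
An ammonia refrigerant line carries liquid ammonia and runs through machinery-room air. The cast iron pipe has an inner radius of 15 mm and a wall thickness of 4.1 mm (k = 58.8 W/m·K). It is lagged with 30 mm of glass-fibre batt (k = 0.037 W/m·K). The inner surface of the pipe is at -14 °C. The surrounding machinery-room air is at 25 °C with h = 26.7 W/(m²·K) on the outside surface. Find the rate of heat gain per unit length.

Per-layer cylindrical resistances, series-summed:
R_cast iron pipe wall = ln(19.1/15)/(2π×58.8×1) = 6.54×10^-4 K/W
R_glass-fibre batt = ln(49.1/19.1)/(2π×0.037×1) = 4.061 K/W
R_outer film = 1/(h_o·2πr_oL) = 1/(26.7×2π×0.0491×1) = 0.1214 K/W
R_total = 4.183 K/W
Q = ΔT/R_total = 39/4.183

q′ ≈ 9.32 W/m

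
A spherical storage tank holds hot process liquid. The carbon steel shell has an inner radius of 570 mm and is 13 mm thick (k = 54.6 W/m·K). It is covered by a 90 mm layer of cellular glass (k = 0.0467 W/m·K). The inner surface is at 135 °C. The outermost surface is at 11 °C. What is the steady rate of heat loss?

Q ≈ 317 W

Spherical conduction: R = (1/r_in − 1/r_out)/(4πk) per layer; series-sum.
R_carbon steel shell = (1/0.57 − 1/0.583)/(4π×54.6) = 5.702×10^-5 K/W
R_cellular glass = (1/0.583 − 1/0.673)/(4π×0.0467) = 0.3909 K/W
R_total = 0.3909 K/W
Q = ΔT/R_total = 124/0.3909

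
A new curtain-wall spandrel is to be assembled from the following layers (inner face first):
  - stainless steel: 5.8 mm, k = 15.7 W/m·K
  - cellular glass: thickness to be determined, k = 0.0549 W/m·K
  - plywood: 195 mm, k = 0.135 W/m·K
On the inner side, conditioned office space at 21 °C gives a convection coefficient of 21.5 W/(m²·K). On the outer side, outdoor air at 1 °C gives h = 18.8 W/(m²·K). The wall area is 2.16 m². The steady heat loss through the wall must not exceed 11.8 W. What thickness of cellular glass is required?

L ≈ 116 mm

Using the resistance-network approach (series):
R_inner film = 1/(h_i·A) = 1/(21.5×2.16) = 0.02153 K/W
R_stainless steel = L/(kA) = 0.0058/(15.7×2.16) = 1.71×10^-4 K/W
R_plywood = L/(kA) = 0.195/(0.135×2.16) = 0.6687 K/W
R_outer film = 1/(h_o·A) = 1/(18.8×2.16) = 0.02463 K/W
Sum of the known resistances R_other = 0.7151 K/W
Required total resistance R_tot = ΔT/Q_allow = 20/11.8 = 1.695 K/W
R_cellular glass = R_tot − R_other = 0.9799 K/W
L = R·k·A = 0.9799×0.0549×2.16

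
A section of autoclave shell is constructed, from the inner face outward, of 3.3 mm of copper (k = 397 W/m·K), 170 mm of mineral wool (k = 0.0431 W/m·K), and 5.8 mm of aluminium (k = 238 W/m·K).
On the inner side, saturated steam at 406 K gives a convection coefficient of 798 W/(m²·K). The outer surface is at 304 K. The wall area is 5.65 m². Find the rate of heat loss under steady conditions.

Q ≈ 146 W

Thermal resistances in series:
R_inner film = 1/(h_i·A) = 1/(798×5.65) = 2.218×10^-4 K/W
R_copper = L/(kA) = 0.0033/(397×5.65) = 1.471×10^-6 K/W
R_mineral wool = L/(kA) = 0.17/(0.0431×5.65) = 0.6981 K/W
R_aluminium = L/(kA) = 0.0058/(238×5.65) = 4.313×10^-6 K/W
R_total = 0.6983 K/W
Q = ΔT / R_total = 102 / 0.6983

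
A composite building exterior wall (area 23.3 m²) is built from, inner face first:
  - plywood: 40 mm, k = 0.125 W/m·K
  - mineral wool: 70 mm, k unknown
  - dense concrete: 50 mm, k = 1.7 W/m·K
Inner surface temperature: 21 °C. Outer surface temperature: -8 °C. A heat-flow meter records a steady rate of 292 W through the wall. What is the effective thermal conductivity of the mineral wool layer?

k ≈ 0.0356 W/(m·K)

Thermal resistances in series:
R_plywood = L/(kA) = 0.04/(0.125×23.3) = 0.01373 K/W
R_dense concrete = L/(kA) = 0.05/(1.7×23.3) = 0.001262 K/W
Sum of known resistances R_other = 0.015 K/W
Total R = ΔT/Q = 29/292 = 0.09932 K/W
R_mineral wool = R_total − R_other = 0.08432 K/W
k = L/(R·A) = 0.07/(0.08432×23.3)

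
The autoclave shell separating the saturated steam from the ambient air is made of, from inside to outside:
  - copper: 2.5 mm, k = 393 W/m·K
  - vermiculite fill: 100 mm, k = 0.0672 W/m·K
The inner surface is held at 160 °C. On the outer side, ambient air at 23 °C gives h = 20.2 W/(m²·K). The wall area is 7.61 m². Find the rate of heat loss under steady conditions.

Model the wall as resistances in series:
R_copper = L/(kA) = 0.0025/(393×7.61) = 8.359×10^-7 K/W
R_vermiculite fill = L/(kA) = 0.1/(0.0672×7.61) = 0.1955 K/W
R_outer film = 1/(h_o·A) = 1/(20.2×7.61) = 0.006505 K/W
R_total = 0.2021 K/W
Q = ΔT / R_total = 137 / 0.2021

Q ≈ 678 W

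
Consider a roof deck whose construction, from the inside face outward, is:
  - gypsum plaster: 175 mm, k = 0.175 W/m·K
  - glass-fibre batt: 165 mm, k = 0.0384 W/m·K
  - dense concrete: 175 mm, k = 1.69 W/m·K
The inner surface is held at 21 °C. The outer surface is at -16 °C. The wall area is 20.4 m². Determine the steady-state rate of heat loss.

Using the resistance-network approach (series):
R_gypsum plaster = L/(kA) = 0.175/(0.175×20.4) = 0.04902 K/W
R_glass-fibre batt = L/(kA) = 0.165/(0.0384×20.4) = 0.2106 K/W
R_dense concrete = L/(kA) = 0.175/(1.69×20.4) = 0.005076 K/W
R_total = 0.2647 K/W
Q = ΔT / R_total = 37 / 0.2647

Q ≈ 140 W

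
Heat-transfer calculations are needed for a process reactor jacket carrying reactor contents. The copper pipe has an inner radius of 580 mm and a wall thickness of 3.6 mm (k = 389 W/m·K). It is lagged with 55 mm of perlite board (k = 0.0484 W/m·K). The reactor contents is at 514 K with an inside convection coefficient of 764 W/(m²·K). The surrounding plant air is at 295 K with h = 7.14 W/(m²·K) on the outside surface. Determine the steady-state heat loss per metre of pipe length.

q′ ≈ 661 W/m

For a radial system each layer contributes R = ln(r_out/r_in)/(2πkL); films add R = 1/(hA).
R_inner film = 1/(h_i·2πr₁L) = 1/(764×2π×0.58×1) = 3.592×10^-4 K/W
R_copper pipe wall = ln(583.6/580)/(2π×389×1) = 2.532×10^-6 K/W
R_perlite board = ln(638.6/583.6)/(2π×0.0484×1) = 0.2962 K/W
R_outer film = 1/(h_o·2πr_oL) = 1/(7.14×2π×0.6386×1) = 0.03491 K/W
R_total = 0.3314 K/W
Q = ΔT/R_total = 219/0.3314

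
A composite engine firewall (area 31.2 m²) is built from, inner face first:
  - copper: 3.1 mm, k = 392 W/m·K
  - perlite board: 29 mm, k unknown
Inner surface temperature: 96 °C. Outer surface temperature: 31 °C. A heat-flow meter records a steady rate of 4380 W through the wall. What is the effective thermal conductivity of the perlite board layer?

Treating each layer as a thermal resistance in series:
R_copper = L/(kA) = 0.0031/(392×31.2) = 2.535×10^-7 K/W
Sum of known resistances R_other = 2.535×10^-7 K/W
Total R = ΔT/Q = 65/4380 = 0.01484 K/W
R_perlite board = R_total − R_other = 0.01484 K/W
k = L/(R·A) = 0.029/(0.01484×31.2)

k ≈ 0.0626 W/(m·K)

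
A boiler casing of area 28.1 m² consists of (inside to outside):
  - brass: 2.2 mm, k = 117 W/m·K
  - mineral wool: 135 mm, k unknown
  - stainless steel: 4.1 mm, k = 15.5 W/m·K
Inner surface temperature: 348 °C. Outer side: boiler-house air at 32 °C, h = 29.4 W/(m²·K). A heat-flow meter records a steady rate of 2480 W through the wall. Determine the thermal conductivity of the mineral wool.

k ≈ 0.0381 W/(m·K)

Using the resistance-network approach (series):
R_brass = L/(kA) = 0.0022/(117×28.1) = 6.692×10^-7 K/W
R_stainless steel = L/(kA) = 0.0041/(15.5×28.1) = 9.413×10^-6 K/W
R_outer film = 1/(h_o·A) = 1/(29.4×28.1) = 0.00121 K/W
Sum of known resistances R_other = 0.001221 K/W
Total R = ΔT/Q = 316/2480 = 0.1274 K/W
R_mineral wool = R_total − R_other = 0.1262 K/W
k = L/(R·A) = 0.135/(0.1262×28.1)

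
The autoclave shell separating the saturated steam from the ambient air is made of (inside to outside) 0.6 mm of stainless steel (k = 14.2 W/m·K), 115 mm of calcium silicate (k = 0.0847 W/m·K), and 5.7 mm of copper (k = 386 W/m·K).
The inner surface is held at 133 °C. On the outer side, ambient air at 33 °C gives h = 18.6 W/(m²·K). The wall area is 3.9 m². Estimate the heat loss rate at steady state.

Series thermal resistances:
R_stainless steel = L/(kA) = 0.0006/(14.2×3.9) = 1.083×10^-5 K/W
R_calcium silicate = L/(kA) = 0.115/(0.0847×3.9) = 0.3481 K/W
R_copper = L/(kA) = 0.0057/(386×3.9) = 3.786×10^-6 K/W
R_outer film = 1/(h_o·A) = 1/(18.6×3.9) = 0.01379 K/W
R_total = 0.3619 K/W
Q = ΔT / R_total = 100 / 0.3619

Q ≈ 276 W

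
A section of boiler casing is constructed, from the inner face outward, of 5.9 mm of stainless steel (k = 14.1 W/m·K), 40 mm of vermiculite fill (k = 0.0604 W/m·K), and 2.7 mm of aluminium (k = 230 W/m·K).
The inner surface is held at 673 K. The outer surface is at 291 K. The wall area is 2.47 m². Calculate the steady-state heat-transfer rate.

Series thermal resistances:
R_stainless steel = L/(kA) = 0.0059/(14.1×2.47) = 1.694×10^-4 K/W
R_vermiculite fill = L/(kA) = 0.04/(0.0604×2.47) = 0.2681 K/W
R_aluminium = L/(kA) = 0.0027/(230×2.47) = 4.753×10^-6 K/W
R_total = 0.2683 K/W
Q = ΔT / R_total = 382 / 0.2683

Q ≈ 1420 W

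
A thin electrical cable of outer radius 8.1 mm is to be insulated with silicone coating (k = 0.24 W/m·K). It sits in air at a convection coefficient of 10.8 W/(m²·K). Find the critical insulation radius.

For a cylinder r_cr = k/h = 0.24/10.8
r_cr = 22.2 mm; since the bare radius (8.1 mm) is below r_cr, adding a thin layer of insulation will *increase* heat loss.

r_cr ≈ 22.2 mm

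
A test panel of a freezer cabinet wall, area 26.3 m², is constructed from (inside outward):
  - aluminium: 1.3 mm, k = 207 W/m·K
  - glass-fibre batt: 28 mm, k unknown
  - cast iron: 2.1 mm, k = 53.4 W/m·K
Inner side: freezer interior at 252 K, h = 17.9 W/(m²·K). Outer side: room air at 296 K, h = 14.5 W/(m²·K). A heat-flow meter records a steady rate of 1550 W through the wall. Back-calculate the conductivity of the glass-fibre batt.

Thermal resistances in series:
R_inner film = 1/(h_i·A) = 1/(17.9×26.3) = 0.002124 K/W
R_aluminium = L/(kA) = 0.0013/(207×26.3) = 2.388×10^-7 K/W
R_cast iron = L/(kA) = 0.0021/(53.4×26.3) = 1.495×10^-6 K/W
R_outer film = 1/(h_o·A) = 1/(14.5×26.3) = 0.002622 K/W
Sum of known resistances R_other = 0.004748 K/W
Total R = ΔT/Q = 44/1550 = 0.02839 K/W
R_glass-fibre batt = R_total − R_other = 0.02364 K/W
k = L/(R·A) = 0.028/(0.02364×26.3)

k ≈ 0.045 W/(m·K)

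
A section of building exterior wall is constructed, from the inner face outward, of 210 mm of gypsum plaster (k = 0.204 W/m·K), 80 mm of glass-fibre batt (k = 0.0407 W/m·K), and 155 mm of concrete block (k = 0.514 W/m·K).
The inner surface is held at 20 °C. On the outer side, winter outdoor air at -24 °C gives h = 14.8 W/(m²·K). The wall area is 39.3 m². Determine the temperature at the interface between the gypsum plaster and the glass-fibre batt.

T ≈ 6.54 °C

Treating each layer as a thermal resistance in series:
R_gypsum plaster = L/(kA) = 0.21/(0.204×39.3) = 0.02619 K/W
R_glass-fibre batt = L/(kA) = 0.08/(0.0407×39.3) = 0.05002 K/W
R_concrete block = L/(kA) = 0.155/(0.514×39.3) = 0.007673 K/W
R_outer film = 1/(h_o·A) = 1/(14.8×39.3) = 0.001719 K/W
R_total = 0.0856 K/W;  Q = ΔT/R_total = 44/0.0856 = 514 W
T_interface = T_inner − Q·ΣR(inner→interface) = 20 − 514×0.02619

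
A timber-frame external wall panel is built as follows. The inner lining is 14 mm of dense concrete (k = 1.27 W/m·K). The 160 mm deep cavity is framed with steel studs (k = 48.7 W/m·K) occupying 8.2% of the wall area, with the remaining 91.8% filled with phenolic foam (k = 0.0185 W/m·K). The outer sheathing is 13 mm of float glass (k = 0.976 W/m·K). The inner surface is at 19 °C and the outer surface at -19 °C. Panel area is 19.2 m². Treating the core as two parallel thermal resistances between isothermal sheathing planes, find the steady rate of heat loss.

Q ≈ 11400 W

Sheathing layers in series; stud and cavity paths in parallel between them.
R_inner = 0.014/(1.27×19.2) = 5.741×10^-4 K/W
R_stud  = 0.16/(48.7×0.082×19.2) = 0.002087 K/W
R_cav   = 0.16/(0.0185×0.918×19.2) = 0.4907 K/W
1/R_core = 1/R_stud + 1/R_cav → R_core = 0.002078 K/W
R_outer = 0.013/(0.976×19.2) = 6.937×10^-4 K/W
R_total = 0.003346 K/W
Q = ΔT/R_total = 38/0.003346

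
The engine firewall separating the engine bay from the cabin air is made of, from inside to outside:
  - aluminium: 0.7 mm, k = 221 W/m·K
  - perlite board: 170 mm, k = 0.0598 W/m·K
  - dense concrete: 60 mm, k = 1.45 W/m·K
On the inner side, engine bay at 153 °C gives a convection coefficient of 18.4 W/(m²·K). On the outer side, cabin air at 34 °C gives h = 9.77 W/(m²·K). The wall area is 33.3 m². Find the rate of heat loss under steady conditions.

Q ≈ 1300 W

Thermal resistances in series:
R_inner film = 1/(h_i·A) = 1/(18.4×33.3) = 0.001632 K/W
R_aluminium = L/(kA) = 0.0007/(221×33.3) = 9.512×10^-8 K/W
R_perlite board = L/(kA) = 0.17/(0.0598×33.3) = 0.08537 K/W
R_dense concrete = L/(kA) = 0.06/(1.45×33.3) = 0.001243 K/W
R_outer film = 1/(h_o·A) = 1/(9.77×33.3) = 0.003074 K/W
R_total = 0.09132 K/W
Q = ΔT / R_total = 119 / 0.09132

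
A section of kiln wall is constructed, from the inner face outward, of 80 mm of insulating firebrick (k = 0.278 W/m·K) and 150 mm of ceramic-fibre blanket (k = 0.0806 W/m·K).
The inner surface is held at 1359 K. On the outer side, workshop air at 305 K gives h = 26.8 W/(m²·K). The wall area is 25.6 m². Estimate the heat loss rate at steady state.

Q ≈ 12300 W

Treating each layer as a thermal resistance in series:
R_insulating firebrick = L/(kA) = 0.08/(0.278×25.6) = 0.01124 K/W
R_ceramic-fibre blanket = L/(kA) = 0.15/(0.0806×25.6) = 0.0727 K/W
R_outer film = 1/(h_o·A) = 1/(26.8×25.6) = 0.001458 K/W
R_total = 0.0854 K/W
Q = ΔT / R_total = 1054 / 0.0854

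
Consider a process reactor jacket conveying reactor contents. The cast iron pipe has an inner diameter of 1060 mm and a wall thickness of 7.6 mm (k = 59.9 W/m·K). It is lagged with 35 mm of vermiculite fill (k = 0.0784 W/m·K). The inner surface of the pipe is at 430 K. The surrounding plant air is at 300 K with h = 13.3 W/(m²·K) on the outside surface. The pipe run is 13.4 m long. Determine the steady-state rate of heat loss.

Treating each annulus and film as a series resistance:
R_cast iron pipe wall = ln(537.6/530)/(2π×59.9×13.4) = 2.823×10^-6 K/W
R_vermiculite fill = ln(572.6/537.6)/(2π×0.0784×13.4) = 0.009555 K/W
R_outer film = 1/(h_o·2πr_oL) = 1/(13.3×2π×0.5726×13.4) = 0.00156 K/W
R_total = 0.01112 K/W
Q = ΔT/R_total = 130/0.01112

Q ≈ 11700 W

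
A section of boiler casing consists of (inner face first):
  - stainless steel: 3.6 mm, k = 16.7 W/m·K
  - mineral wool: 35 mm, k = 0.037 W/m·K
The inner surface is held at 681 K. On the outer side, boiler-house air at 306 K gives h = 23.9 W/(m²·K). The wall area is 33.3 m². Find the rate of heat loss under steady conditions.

Q ≈ 12600 W

Using the resistance-network approach (series):
R_stainless steel = L/(kA) = 0.0036/(16.7×33.3) = 6.474×10^-6 K/W
R_mineral wool = L/(kA) = 0.035/(0.037×33.3) = 0.02841 K/W
R_outer film = 1/(h_o·A) = 1/(23.9×33.3) = 0.001256 K/W
R_total = 0.02967 K/W
Q = ΔT / R_total = 375 / 0.02967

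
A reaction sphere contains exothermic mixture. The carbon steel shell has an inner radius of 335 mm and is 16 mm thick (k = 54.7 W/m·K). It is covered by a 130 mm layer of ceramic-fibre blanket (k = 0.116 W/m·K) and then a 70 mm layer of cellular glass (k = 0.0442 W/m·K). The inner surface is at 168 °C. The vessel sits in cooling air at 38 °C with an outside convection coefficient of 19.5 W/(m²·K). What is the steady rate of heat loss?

Q ≈ 128 W

Spherical conduction: R = (1/r_in − 1/r_out)/(4πk) per layer; series-sum.
R_carbon steel shell = (1/0.335 − 1/0.351)/(4π×54.7) = 1.98×10^-4 K/W
R_ceramic-fibre blanket = (1/0.351 − 1/0.481)/(4π×0.116) = 0.5282 K/W
R_cellular glass = (1/0.481 − 1/0.551)/(4π×0.0442) = 0.4755 K/W
R_outer film = 1/(h·4πr_o²) = 1/(19.5×4π×0.551²) = 0.01344 K/W
R_total = 1.017 K/W
Q = ΔT/R_total = 130/1.017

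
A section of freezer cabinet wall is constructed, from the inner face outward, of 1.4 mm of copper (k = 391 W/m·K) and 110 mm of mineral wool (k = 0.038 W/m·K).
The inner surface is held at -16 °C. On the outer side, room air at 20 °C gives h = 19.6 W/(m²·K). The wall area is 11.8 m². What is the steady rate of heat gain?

Q ≈ 144 W

Series thermal resistances:
R_copper = L/(kA) = 0.0014/(391×11.8) = 3.034×10^-7 K/W
R_mineral wool = L/(kA) = 0.11/(0.038×11.8) = 0.2453 K/W
R_outer film = 1/(h_o·A) = 1/(19.6×11.8) = 0.004324 K/W
R_total = 0.2496 K/W
Q = ΔT / R_total = 36 / 0.2496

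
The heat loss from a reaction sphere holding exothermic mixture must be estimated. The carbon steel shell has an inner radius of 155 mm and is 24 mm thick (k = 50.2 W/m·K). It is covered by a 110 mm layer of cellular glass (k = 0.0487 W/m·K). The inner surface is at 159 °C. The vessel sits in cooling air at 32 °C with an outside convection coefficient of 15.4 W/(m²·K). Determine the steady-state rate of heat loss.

Q ≈ 35.9 W

For a spherical shell R = (1/r₁ − 1/r₂)/(4πk); film R = 1/(h·4πr²). In series:
R_carbon steel shell = (1/0.155 − 1/0.179)/(4π×50.2) = 0.001371 K/W
R_cellular glass = (1/0.179 − 1/0.289)/(4π×0.0487) = 3.475 K/W
R_outer film = 1/(h·4πr_o²) = 1/(15.4×4π×0.289²) = 0.06187 K/W
R_total = 3.538 K/W
Q = ΔT/R_total = 127/3.538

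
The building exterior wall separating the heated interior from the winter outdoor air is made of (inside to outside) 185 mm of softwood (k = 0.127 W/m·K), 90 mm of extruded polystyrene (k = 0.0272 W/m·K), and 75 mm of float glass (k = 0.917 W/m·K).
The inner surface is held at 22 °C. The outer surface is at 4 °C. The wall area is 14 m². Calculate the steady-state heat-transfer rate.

Treating each layer as a thermal resistance in series:
R_softwood = L/(kA) = 0.185/(0.127×14) = 0.104 K/W
R_extruded polystyrene = L/(kA) = 0.09/(0.0272×14) = 0.2363 K/W
R_float glass = L/(kA) = 0.075/(0.917×14) = 0.005842 K/W
R_total = 0.3462 K/W
Q = ΔT / R_total = 18 / 0.3462

Q ≈ 52 W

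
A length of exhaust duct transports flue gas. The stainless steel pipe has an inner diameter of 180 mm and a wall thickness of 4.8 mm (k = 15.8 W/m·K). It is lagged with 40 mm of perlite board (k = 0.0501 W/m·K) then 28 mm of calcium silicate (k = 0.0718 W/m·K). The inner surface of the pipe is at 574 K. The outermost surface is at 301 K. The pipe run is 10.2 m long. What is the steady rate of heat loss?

Cylindrical conduction, so R = ln(r₂/r₁)/(2πkL) per layer, in series:
R_stainless steel pipe wall = ln(94.8/90)/(2π×15.8×10.2) = 5.131×10^-5 K/W
R_perlite board = ln(134.8/94.8)/(2π×0.0501×10.2) = 0.1096 K/W
R_calcium silicate = ln(162.8/134.8)/(2π×0.0718×10.2) = 0.04101 K/W
R_total = 0.1507 K/W
Q = ΔT/R_total = 273/0.1507

Q ≈ 1810 W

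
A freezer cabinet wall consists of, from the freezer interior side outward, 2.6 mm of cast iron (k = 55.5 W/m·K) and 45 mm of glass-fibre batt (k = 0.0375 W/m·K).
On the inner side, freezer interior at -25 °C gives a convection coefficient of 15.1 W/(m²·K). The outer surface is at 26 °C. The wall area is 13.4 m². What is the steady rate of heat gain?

Using the resistance-network approach (series):
R_inner film = 1/(h_i·A) = 1/(15.1×13.4) = 0.004942 K/W
R_cast iron = L/(kA) = 0.0026/(55.5×13.4) = 3.496×10^-6 K/W
R_glass-fibre batt = L/(kA) = 0.045/(0.0375×13.4) = 0.08955 K/W
R_total = 0.0945 K/W
Q = ΔT / R_total = 51 / 0.0945

Q ≈ 540 W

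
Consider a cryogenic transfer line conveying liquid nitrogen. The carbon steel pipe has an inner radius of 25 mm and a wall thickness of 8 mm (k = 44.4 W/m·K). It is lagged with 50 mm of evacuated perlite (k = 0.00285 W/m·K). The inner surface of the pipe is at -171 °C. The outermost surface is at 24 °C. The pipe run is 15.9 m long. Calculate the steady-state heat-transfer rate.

Q ≈ 60.2 W

Radial resistances (cylindrical: R_cond = ln(r_o/r_i)/(2πkL), R_conv = 1/(h·2πrL)):
R_carbon steel pipe wall = ln(33/25)/(2π×44.4×15.9) = 6.259×10^-5 K/W
R_evacuated perlite = ln(83/33)/(2π×0.00285×15.9) = 3.239 K/W
R_total = 3.239 K/W
Q = ΔT/R_total = 195/3.239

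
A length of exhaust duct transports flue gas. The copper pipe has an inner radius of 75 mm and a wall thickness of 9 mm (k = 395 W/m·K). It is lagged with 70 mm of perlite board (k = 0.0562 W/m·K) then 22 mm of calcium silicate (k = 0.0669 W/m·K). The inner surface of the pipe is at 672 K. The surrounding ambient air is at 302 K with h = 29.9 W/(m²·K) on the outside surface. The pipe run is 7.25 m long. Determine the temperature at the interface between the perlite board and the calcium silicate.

T ≈ 364 K

Radial resistances (cylindrical: R_cond = ln(r_o/r_i)/(2πkL), R_conv = 1/(h·2πrL)):
R_copper pipe wall = ln(84/75)/(2π×395×7.25) = 6.298×10^-6 K/W
R_perlite board = ln(154/84)/(2π×0.0562×7.25) = 0.2368 K/W
R_calcium silicate = ln(176/154)/(2π×0.0669×7.25) = 0.04382 K/W
R_outer film = 1/(h_o·2πr_oL) = 1/(29.9×2π×0.176×7.25) = 0.004172 K/W
R_total = 0.2848 K/W
Q = ΔT/R_total = 370/0.2848
Q = 1300 W
T_interface = T_inner − Q·ΣR(inner→interface) = 672 − 1300×0.2368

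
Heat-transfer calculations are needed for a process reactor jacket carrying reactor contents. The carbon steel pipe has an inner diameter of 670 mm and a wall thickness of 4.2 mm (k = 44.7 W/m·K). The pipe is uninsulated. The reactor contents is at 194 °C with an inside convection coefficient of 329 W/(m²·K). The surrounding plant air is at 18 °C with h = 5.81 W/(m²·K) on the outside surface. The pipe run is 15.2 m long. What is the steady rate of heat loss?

For a radial system each layer contributes R = ln(r_out/r_in)/(2πkL); films add R = 1/(hA).
R_inner film = 1/(h_i·2πr₁L) = 1/(329×2π×0.335×15.2) = 9.5×10^-5 K/W
R_carbon steel pipe wall = ln(339.2/335)/(2π×44.7×15.2) = 2.919×10^-6 K/W
R_outer film = 1/(h_o·2πr_oL) = 1/(5.81×2π×0.3392×15.2) = 0.005313 K/W
R_total = 0.005411 K/W
Q = ΔT/R_total = 176/0.005411

Q ≈ 32500 W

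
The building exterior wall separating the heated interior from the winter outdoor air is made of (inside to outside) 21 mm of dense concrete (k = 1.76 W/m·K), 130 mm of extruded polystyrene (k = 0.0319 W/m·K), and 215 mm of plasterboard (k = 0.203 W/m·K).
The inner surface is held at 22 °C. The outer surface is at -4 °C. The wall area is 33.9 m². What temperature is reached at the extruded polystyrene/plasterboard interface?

T ≈ 1.35 °C

Using the resistance-network approach (series):
R_dense concrete = L/(kA) = 0.021/(1.76×33.9) = 3.52×10^-4 K/W
R_extruded polystyrene = L/(kA) = 0.13/(0.0319×33.9) = 0.1202 K/W
R_plasterboard = L/(kA) = 0.215/(0.203×33.9) = 0.03124 K/W
R_total = 0.1518 K/W;  Q = ΔT/R_total = 26/0.1518 = 171.3 W
T_interface = T_inner − Q·ΣR(inner→interface) = 22 − 171×0.1206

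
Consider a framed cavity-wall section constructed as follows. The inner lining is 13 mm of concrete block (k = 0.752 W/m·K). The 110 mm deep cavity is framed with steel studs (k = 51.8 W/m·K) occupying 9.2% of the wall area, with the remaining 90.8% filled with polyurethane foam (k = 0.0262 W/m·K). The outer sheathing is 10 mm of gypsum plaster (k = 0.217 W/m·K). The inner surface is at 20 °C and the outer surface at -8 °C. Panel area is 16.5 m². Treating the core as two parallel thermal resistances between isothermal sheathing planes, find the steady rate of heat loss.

Sheathing layers in series; stud and cavity paths in parallel between them.
R_inner = 0.013/(0.752×16.5) = 0.001048 K/W
R_stud  = 0.11/(51.8×0.092×16.5) = 0.001399 K/W
R_cav   = 0.11/(0.0262×0.908×16.5) = 0.2802 K/W
1/R_core = 1/R_stud + 1/R_cav → R_core = 0.001392 K/W
R_outer = 0.01/(0.217×16.5) = 0.002793 K/W
R_total = 0.005233 K/W
Q = ΔT/R_total = 28/0.005233

Q ≈ 5350 W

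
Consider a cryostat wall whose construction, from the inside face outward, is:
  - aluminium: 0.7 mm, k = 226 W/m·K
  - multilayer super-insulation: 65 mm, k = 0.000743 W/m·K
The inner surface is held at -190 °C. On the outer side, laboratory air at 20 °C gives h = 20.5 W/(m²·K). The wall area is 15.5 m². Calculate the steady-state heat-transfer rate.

Using the resistance-network approach (series):
R_aluminium = L/(kA) = 0.0007/(226×15.5) = 1.998×10^-7 K/W
R_multilayer super-insulation = L/(kA) = 0.065/(0.000743×15.5) = 5.644 K/W
R_outer film = 1/(h_o·A) = 1/(20.5×15.5) = 0.003147 K/W
R_total = 5.647 K/W
Q = ΔT / R_total = 210 / 5.647

Q ≈ 37.2 W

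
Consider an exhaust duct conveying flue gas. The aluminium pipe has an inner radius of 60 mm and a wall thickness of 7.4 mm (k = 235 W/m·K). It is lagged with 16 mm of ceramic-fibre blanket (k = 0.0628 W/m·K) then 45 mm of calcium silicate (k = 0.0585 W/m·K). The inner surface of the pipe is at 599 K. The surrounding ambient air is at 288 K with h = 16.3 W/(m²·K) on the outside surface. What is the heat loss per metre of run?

q′ ≈ 174 W/m

Cylindrical conduction, so R = ln(r₂/r₁)/(2πkL) per layer, in series:
R_aluminium pipe wall = ln(67.4/60)/(2π×235×1) = 7.877×10^-5 K/W
R_ceramic-fibre blanket = ln(83.4/67.4)/(2π×0.0628×1) = 0.5398 K/W
R_calcium silicate = ln(128.4/83.4)/(2π×0.0585×1) = 1.174 K/W
R_outer film = 1/(h_o·2πr_oL) = 1/(16.3×2π×0.1284×1) = 0.07604 K/W
R_total = 1.79 K/W
Q = ΔT/R_total = 311/1.79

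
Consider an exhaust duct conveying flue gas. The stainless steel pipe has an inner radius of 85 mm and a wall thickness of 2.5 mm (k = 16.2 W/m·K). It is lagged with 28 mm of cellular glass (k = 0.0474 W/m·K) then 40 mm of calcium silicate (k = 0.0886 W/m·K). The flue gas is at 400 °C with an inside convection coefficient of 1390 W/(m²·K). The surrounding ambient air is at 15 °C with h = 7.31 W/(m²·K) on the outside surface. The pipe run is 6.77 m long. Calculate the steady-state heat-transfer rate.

Q ≈ 1620 W

Per-layer cylindrical resistances, series-summed:
R_inner film = 1/(h_i·2πr₁L) = 1/(1390×2π×0.085×6.77) = 1.99×10^-4 K/W
R_stainless steel pipe wall = ln(87.5/85)/(2π×16.2×6.77) = 4.207×10^-5 K/W
R_cellular glass = ln(115.5/87.5)/(2π×0.0474×6.77) = 0.1377 K/W
R_calcium silicate = ln(155.5/115.5)/(2π×0.0886×6.77) = 0.0789 K/W
R_outer film = 1/(h_o·2πr_oL) = 1/(7.31×2π×0.1555×6.77) = 0.02068 K/W
R_total = 0.2375 K/W
Q = ΔT/R_total = 385/0.2375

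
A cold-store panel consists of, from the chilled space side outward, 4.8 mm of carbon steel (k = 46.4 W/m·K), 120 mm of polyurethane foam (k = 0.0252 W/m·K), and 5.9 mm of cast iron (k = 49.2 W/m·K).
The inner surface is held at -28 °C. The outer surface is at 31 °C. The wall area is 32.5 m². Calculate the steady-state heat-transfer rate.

Q ≈ 403 W

Using the resistance-network approach (series):
R_carbon steel = L/(kA) = 0.0048/(46.4×32.5) = 3.183×10^-6 K/W
R_polyurethane foam = L/(kA) = 0.12/(0.0252×32.5) = 0.1465 K/W
R_cast iron = L/(kA) = 0.0059/(49.2×32.5) = 3.69×10^-6 K/W
R_total = 0.1465 K/W
Q = ΔT / R_total = 59 / 0.1465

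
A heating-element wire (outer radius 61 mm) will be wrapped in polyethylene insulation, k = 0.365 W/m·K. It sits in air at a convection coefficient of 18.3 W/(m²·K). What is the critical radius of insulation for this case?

r_cr ≈ 19.9 mm

For a cylinder r_cr = k/h = 0.365/18.3
r_cr = 19.9 mm; since the bare radius (61 mm) is above r_cr, any added insulation will reduce heat loss.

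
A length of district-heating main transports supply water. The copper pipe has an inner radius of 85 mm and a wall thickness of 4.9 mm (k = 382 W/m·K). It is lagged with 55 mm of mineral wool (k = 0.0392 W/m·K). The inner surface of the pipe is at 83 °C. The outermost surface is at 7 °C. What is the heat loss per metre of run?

Cylindrical conduction, so R = ln(r₂/r₁)/(2πkL) per layer, in series:
R_copper pipe wall = ln(89.9/85)/(2π×382×1) = 2.335×10^-5 K/W
R_mineral wool = ln(144.9/89.9)/(2π×0.0392×1) = 1.938 K/W
R_total = 1.938 K/W
Q = ΔT/R_total = 76/1.938

q′ ≈ 39.2 W/m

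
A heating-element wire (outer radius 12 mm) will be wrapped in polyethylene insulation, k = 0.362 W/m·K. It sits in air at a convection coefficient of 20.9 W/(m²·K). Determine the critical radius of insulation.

r_cr ≈ 17.3 mm

For a cylinder r_cr = k/h = 0.362/20.9
r_cr = 17.3 mm; since the bare radius (12 mm) is below r_cr, adding a thin layer of insulation will *increase* heat loss.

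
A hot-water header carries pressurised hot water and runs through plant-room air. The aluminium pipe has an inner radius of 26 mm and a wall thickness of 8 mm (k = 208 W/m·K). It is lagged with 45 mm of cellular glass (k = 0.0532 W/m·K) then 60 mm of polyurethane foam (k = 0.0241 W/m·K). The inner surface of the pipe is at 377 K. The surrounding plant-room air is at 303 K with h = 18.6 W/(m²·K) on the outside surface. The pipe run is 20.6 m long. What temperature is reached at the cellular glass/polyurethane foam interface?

T ≈ 347 K

Per-layer cylindrical resistances, series-summed:
R_aluminium pipe wall = ln(34/26)/(2π×208×20.6) = 9.964×10^-6 K/W
R_cellular glass = ln(79/34)/(2π×0.0532×20.6) = 0.1224 K/W
R_polyurethane foam = ln(139/79)/(2π×0.0241×20.6) = 0.1811 K/W
R_outer film = 1/(h_o·2πr_oL) = 1/(18.6×2π×0.139×20.6) = 0.002988 K/W
R_total = 0.3066 K/W
Q = ΔT/R_total = 74/0.3066
Q = 241 W
T_interface = T_inner − Q·ΣR(inner→interface) = 377 − 241×0.1224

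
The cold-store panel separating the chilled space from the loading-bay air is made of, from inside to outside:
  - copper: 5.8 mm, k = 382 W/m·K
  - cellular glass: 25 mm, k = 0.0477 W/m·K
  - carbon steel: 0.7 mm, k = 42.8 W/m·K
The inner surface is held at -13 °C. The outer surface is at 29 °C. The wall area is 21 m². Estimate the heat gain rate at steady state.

Q ≈ 1680 W

Treating each layer as a thermal resistance in series:
R_copper = L/(kA) = 0.0058/(382×21) = 7.23×10^-7 K/W
R_cellular glass = L/(kA) = 0.025/(0.0477×21) = 0.02496 K/W
R_carbon steel = L/(kA) = 0.0007/(42.8×21) = 7.788×10^-7 K/W
R_total = 0.02496 K/W
Q = ΔT / R_total = 42 / 0.02496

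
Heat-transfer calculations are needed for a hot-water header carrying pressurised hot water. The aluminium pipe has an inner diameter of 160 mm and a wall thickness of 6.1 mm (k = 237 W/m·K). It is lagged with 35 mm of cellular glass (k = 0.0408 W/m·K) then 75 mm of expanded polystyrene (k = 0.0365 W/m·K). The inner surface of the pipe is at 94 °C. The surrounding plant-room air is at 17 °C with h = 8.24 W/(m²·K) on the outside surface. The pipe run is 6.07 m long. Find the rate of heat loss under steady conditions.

Per-layer cylindrical resistances, series-summed:
R_aluminium pipe wall = ln(86.1/80)/(2π×237×6.07) = 8.13×10^-6 K/W
R_cellular glass = ln(121.1/86.1)/(2π×0.0408×6.07) = 0.2192 K/W
R_expanded polystyrene = ln(196.1/121.1)/(2π×0.0365×6.07) = 0.3463 K/W
R_outer film = 1/(h_o·2πr_oL) = 1/(8.24×2π×0.1961×6.07) = 0.01623 K/W
R_total = 0.5817 K/W
Q = ΔT/R_total = 77/0.5817

Q ≈ 132 W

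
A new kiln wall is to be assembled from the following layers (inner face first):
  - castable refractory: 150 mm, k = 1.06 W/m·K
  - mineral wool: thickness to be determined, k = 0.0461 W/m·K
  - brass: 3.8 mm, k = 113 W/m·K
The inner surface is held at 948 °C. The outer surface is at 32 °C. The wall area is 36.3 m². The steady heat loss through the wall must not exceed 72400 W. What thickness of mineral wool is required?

L ≈ 14.6 mm

Model the wall as resistances in series:
R_castable refractory = L/(kA) = 0.15/(1.06×36.3) = 0.003898 K/W
R_brass = L/(kA) = 0.0038/(113×36.3) = 9.264×10^-7 K/W
Sum of the known resistances R_other = 0.003899 K/W
Required total resistance R_tot = ΔT/Q_allow = 916/72400 = 0.01265 K/W
R_mineral wool = R_tot − R_other = 0.008753 K/W
L = R·k·A = 0.008753×0.0461×36.3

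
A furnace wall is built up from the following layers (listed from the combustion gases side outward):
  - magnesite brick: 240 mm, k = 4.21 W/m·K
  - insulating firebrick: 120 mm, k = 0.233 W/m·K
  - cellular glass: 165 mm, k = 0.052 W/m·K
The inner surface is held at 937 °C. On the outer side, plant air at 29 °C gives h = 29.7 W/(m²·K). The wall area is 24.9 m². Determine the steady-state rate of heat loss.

Q ≈ 5980 W

Treating each layer as a thermal resistance in series:
R_magnesite brick = L/(kA) = 0.24/(4.21×24.9) = 0.002289 K/W
R_insulating firebrick = L/(kA) = 0.12/(0.233×24.9) = 0.02068 K/W
R_cellular glass = L/(kA) = 0.165/(0.052×24.9) = 0.1274 K/W
R_outer film = 1/(h_o·A) = 1/(29.7×24.9) = 0.001352 K/W
R_total = 0.1518 K/W
Q = ΔT / R_total = 908 / 0.1518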